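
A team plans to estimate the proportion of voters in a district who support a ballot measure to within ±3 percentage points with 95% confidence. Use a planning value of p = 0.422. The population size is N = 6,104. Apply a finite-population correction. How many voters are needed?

For a proportion with margin E = 0.03 at 95% confidence, z = 1.960.
n = p̂(1−p̂)(z/E)² = 0.422 × 0.578 × (1.960/0.03)² = 1041.14 — call this n₀.
Finite-population correction with N = 6,104: n = n₀ / (1 + (n₀−1)/N) = 1041.14 / 1.17 = 889.86
Round up: n = 890.

890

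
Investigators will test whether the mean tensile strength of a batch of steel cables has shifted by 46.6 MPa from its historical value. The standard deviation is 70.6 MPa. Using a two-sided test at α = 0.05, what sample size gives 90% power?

For a one-sample z-test, n = ((z_{α/2} + z_β)·σ/δ)².
z_{α/2} = 1.960 (two-sided α = 0.05); z_β = 1.282 (power 90% → β = 0.1).
n = (3.242 × 70.6 / 46.6)² = 24.12
Round up: n = 25.

25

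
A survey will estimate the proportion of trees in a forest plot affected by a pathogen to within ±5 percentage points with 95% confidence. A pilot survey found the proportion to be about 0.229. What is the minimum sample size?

For a proportion with margin E = 0.05 at 95% confidence, z = 1.960.
n = p̂(1−p̂)(z/E)² = 0.229 × 0.771 × (1.960/0.05)² = 271.31
Round up: n = 272.

272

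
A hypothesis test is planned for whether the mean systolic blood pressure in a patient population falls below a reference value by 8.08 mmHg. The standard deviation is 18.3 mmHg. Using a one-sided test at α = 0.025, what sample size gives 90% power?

54

For a one-sample z-test, n = ((z_α + z_β)·σ/δ)².
z_α = 1.960 (one-sided α = 0.025); z_β = 1.282 (power 90% → β = 0.1).
n = (3.242 × 18.3 / 8.08)² = 53.91
Round up: n = 54.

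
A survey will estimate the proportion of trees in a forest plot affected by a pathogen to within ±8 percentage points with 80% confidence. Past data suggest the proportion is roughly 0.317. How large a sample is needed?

For a proportion with margin E = 0.08 at 80% confidence, z = 1.282.
n = p̂(1−p̂)(z/E)² = 0.317 × 0.683 × (1.282/0.08)² = 55.60
Round up: n = 56.

56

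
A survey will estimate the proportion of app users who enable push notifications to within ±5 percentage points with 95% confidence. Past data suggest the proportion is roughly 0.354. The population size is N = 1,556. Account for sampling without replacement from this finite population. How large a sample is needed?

287

For a proportion with margin E = 0.05 at 95% confidence, z = 1.960.
n = p̂(1−p̂)(z/E)² = 0.354 × 0.646 × (1.960/0.05)² = 351.40 — call this n₀.
Finite-population correction with N = 1,556: n = n₀ / (1 + (n₀−1)/N) = 351.40 / 1.225 = 286.86
Round up: n = 287.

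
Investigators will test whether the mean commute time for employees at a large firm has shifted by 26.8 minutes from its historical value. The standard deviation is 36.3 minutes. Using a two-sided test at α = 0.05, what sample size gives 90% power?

For a one-sample z-test, n = ((z_{α/2} + z_β)·σ/δ)².
z_{α/2} = 1.960 (two-sided α = 0.05); z_β = 1.282 (power 90% → β = 0.1).
n = (3.242 × 36.3 / 26.8)² = 19.28
Round up: n = 20.

20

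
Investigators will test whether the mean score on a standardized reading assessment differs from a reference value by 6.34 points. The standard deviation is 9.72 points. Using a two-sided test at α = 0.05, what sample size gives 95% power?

For a one-sample z-test, n = ((z_{α/2} + z_β)·σ/δ)².
z_{α/2} = 1.960 (two-sided α = 0.05); z_β = 1.645 (power 95% → β = 0.05).
n = (3.605 × 9.72 / 6.34)² = 30.55
Round up: n = 31.

31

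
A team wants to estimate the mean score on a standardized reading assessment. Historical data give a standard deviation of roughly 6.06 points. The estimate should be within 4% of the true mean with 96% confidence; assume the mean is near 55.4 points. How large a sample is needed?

For a mean, the margin of error is E = z·σ/√n, so n = (zσ/E)².
At 96% confidence, z = 2.054.
E = 4% of 55.4 = 2.216 points.
n = (2.054 × 6.06 / 2.216)² = 31.55
Round up: n = 32.

n = 32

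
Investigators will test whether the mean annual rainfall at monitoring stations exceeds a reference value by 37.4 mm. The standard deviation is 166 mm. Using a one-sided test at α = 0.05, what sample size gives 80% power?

122

For a one-sample z-test, n = ((z_α + z_β)·σ/δ)².
z_α = 1.645 (one-sided α = 0.05); z_β = 0.842 (power 80% → β = 0.2).
n = (2.487 × 166 / 37.4)² = 121.85
Round up: n = 122.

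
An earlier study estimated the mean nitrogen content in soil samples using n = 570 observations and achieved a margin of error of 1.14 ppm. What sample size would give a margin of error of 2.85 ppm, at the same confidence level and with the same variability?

n = 92

Margin of error scales as 1/√n, so n₂ = n₁·(E₁/E₂)².
n₂ = 570 × (1.14/2.85)² = 570 × 0.16 = 91.20
Round up: n₂ = 92.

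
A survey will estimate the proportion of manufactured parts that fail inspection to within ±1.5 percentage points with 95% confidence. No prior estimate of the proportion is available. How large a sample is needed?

For a proportion with margin E = 0.015 at 95% confidence, z = 1.960.
With no prior estimate, use p = 0.5, which maximizes p(1−p) at 0.25.
n = 0.25 × (z/E)² = 0.25 × (1.960/0.015)² = 4268.44
Round up: n = 4269.

4269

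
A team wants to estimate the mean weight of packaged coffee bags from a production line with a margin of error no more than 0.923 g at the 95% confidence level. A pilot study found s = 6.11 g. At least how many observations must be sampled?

n = 169

For a mean, the margin of error is E = z·σ/√n, so n = (zσ/E)².
At 95% confidence, z = 1.960.
n = (1.960 × 6.11 / 0.923)² = 168.34
Round up: n = 169.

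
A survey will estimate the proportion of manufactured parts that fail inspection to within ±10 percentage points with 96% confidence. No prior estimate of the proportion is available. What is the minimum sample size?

n = 106

For a proportion with margin E = 0.1 at 96% confidence, z = 2.054.
With no prior estimate, use p = 0.5, which maximizes p(1−p) at 0.25.
n = 0.25 × (z/E)² = 0.25 × (2.054/0.1)² = 105.47
Round up: n = 106.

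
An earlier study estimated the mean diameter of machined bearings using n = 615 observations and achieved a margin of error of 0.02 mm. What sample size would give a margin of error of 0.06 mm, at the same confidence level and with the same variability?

Margin of error scales as 1/√n, so n₂ = n₁·(E₁/E₂)².
n₂ = 615 × (0.02/0.06)² = 615 × 0.1111 = 68.33
Round up: n₂ = 69.

69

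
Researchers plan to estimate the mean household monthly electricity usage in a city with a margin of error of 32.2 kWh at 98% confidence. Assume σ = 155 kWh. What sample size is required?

126

For a mean, the margin of error is E = z·σ/√n, so n = (zσ/E)².
At 98% confidence, z = 2.326.
n = (2.326 × 155 / 32.2)² = 125.36
Round up: n = 126.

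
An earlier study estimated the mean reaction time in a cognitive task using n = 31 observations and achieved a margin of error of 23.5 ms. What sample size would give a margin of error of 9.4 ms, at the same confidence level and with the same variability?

Margin of error scales as 1/√n, so n₂ = n₁·(E₁/E₂)².
n₂ = 31 × (23.5/9.4)² = 31 × 6.25 = 193.75
Round up: n₂ = 194.

194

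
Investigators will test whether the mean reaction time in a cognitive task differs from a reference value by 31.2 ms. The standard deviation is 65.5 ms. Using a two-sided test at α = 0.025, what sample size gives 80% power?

For a one-sample z-test, n = ((z_{α/2} + z_β)·σ/δ)².
z_{α/2} = 2.241 (two-sided α = 0.025); z_β = 0.842 (power 80% → β = 0.2).
n = (3.083 × 65.5 / 31.2)² = 41.89
Round up: n = 42.

n = 42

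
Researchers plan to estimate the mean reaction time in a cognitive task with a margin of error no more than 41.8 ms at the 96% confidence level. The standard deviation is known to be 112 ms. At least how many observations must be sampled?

For a mean, the margin of error is E = z·σ/√n, so n = (zσ/E)².
At 96% confidence, z = 2.054.
n = (2.054 × 112 / 41.8)² = 30.29
Round up: n = 31.

31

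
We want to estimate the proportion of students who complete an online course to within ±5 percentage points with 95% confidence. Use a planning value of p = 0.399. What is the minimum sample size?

369

For a proportion with margin E = 0.05 at 95% confidence, z = 1.960.
n = p̂(1−p̂)(z/E)² = 0.399 × 0.601 × (1.960/0.05)² = 368.48
Round up: n = 369.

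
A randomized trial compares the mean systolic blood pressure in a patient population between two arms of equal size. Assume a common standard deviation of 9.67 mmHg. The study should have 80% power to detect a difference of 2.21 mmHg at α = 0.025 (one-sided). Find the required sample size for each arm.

For two equal groups, n per group = 2·((z_α + z_β)·σ/δ)².
z_α = 1.960; z_β = 0.842 (power 80%).
n = 2 × (2.802 × 9.67 / 2.21)² = 2 × 150.32 = 300.64
Round up: n = 301 per group.

301 per group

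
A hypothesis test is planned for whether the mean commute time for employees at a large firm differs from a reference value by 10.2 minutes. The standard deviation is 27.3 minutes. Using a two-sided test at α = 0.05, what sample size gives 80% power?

For a one-sample z-test, n = ((z_{α/2} + z_β)·σ/δ)².
z_{α/2} = 1.960 (two-sided α = 0.05); z_β = 0.842 (power 80% → β = 0.2).
n = (2.802 × 27.3 / 10.2)² = 56.24
Round up: n = 57.

57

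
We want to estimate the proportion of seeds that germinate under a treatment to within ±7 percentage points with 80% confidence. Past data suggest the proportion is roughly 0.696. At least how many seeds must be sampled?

For a proportion with margin E = 0.07 at 80% confidence, z = 1.282.
n = p̂(1−p̂)(z/E)² = 0.696 × 0.304 × (1.282/0.07)² = 70.97
Round up: n = 71.

n = 71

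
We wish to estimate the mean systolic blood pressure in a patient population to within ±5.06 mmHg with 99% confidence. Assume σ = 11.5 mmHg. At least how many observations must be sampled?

For a mean, the margin of error is E = z·σ/√n, so n = (zσ/E)².
At 99% confidence, z = 2.576.
n = (2.576 × 11.5 / 5.06)² = 34.28
Round up: n = 35.

n = 35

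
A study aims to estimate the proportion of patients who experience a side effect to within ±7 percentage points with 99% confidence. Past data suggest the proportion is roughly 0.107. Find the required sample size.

For a proportion with margin E = 0.07 at 99% confidence, z = 2.576.
n = p̂(1−p̂)(z/E)² = 0.107 × 0.893 × (2.576/0.07)² = 129.40
Round up: n = 130.

130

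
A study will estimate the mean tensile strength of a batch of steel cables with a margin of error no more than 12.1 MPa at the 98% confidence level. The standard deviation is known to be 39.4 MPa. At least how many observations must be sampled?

58

For a mean, the margin of error is E = z·σ/√n, so n = (zσ/E)².
At 98% confidence, z = 2.326.
n = (2.326 × 39.4 / 12.1)² = 57.36
Round up: n = 58.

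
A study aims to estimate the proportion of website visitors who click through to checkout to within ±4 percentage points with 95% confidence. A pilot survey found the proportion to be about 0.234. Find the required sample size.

n = 431

For a proportion with margin E = 0.04 at 95% confidence, z = 1.960.
n = p̂(1−p̂)(z/E)² = 0.234 × 0.766 × (1.960/0.04)² = 430.36
Round up: n = 431.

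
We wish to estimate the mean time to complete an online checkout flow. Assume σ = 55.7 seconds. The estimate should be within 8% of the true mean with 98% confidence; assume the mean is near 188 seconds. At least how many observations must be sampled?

For a mean, the margin of error is E = z·σ/√n, so n = (zσ/E)².
At 98% confidence, z = 2.326.
E = 8% of 188 = 15.04 seconds.
n = (2.326 × 55.7 / 15.04)² = 74.21
Round up: n = 75.

75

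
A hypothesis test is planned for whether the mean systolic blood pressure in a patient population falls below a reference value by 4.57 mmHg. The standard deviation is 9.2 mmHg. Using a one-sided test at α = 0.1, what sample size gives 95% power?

For a one-sample z-test, n = ((z_α + z_β)·σ/δ)².
z_α = 1.282 (one-sided α = 0.1); z_β = 1.645 (power 95% → β = 0.05).
n = (2.927 × 9.2 / 4.57)² = 34.72
Round up: n = 35.

35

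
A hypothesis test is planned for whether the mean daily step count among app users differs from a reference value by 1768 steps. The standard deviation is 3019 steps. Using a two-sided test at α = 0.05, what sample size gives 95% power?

For a one-sample z-test, n = ((z_{α/2} + z_β)·σ/δ)².
z_{α/2} = 1.960 (two-sided α = 0.05); z_β = 1.645 (power 95% → β = 0.05).
n = (3.605 × 3019 / 1768)² = 37.89
Round up: n = 38.

38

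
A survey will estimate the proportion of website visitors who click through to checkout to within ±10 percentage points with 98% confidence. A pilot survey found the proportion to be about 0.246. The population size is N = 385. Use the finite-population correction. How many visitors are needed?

80

For a proportion with margin E = 0.1 at 98% confidence, z = 2.326.
n = p̂(1−p̂)(z/E)² = 0.246 × 0.754 × (2.326/0.1)² = 100.35 — call this n₀.
Finite-population correction with N = 385: n = n₀ / (1 + (n₀−1)/N) = 100.35 / 1.258 = 79.77
Round up: n = 80.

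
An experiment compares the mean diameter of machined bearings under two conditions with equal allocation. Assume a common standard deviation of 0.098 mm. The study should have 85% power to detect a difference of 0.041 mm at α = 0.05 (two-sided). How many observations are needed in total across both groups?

206 total

For two equal groups, n per group = 2·((z_{α/2} + z_β)·σ/δ)².
z_{α/2} = 1.960; z_β = 1.036 (power 85%).
n = 2 × (2.996 × 0.098 / 0.041)² = 2 × 51.28 = 102.56
Round up: n = 103 per group.
Total across both groups: 2 × 103 = 206.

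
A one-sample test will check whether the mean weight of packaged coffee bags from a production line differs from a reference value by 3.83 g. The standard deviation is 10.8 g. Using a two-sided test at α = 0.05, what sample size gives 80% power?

For a one-sample z-test, n = ((z_{α/2} + z_β)·σ/δ)².
z_{α/2} = 1.960 (two-sided α = 0.05); z_β = 0.842 (power 80% → β = 0.2).
n = (2.802 × 10.8 / 3.83)² = 62.43
Round up: n = 63.

n = 63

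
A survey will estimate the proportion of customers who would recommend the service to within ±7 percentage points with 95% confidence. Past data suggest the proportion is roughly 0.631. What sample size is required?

For a proportion with margin E = 0.07 at 95% confidence, z = 1.960.
n = p̂(1−p̂)(z/E)² = 0.631 × 0.369 × (1.960/0.07)² = 182.55
Round up: n = 183.

183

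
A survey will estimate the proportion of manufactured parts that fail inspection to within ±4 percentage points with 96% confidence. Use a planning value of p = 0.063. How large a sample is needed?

For a proportion with margin E = 0.04 at 96% confidence, z = 2.054.
n = p̂(1−p̂)(z/E)² = 0.063 × 0.937 × (2.054/0.04)² = 155.65
Round up: n = 156.

156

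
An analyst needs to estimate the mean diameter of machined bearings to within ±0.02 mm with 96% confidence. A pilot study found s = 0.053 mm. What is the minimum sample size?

n = 30

For a mean, the margin of error is E = z·σ/√n, so n = (zσ/E)².
At 96% confidence, z = 2.054.
n = (2.054 × 0.053 / 0.02)² = 29.63
Round up: n = 30.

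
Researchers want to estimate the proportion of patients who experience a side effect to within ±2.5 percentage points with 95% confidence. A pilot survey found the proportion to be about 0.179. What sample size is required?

For a proportion with margin E = 0.025 at 95% confidence, z = 1.960.
n = p̂(1−p̂)(z/E)² = 0.179 × 0.821 × (1.960/0.025)² = 903.29
Round up: n = 904.

904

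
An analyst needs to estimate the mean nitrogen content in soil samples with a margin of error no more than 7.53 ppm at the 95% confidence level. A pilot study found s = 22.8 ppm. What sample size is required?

For a mean, the margin of error is E = z·σ/√n, so n = (zσ/E)².
At 95% confidence, z = 1.960.
n = (1.960 × 22.8 / 7.53)² = 35.22
Round up: n = 36.

36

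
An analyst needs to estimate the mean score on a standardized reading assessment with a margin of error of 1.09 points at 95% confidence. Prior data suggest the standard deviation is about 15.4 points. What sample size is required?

767

For a mean, the margin of error is E = z·σ/√n, so n = (zσ/E)².
At 95% confidence, z = 1.960.
n = (1.960 × 15.4 / 1.09)² = 766.83
Round up: n = 767.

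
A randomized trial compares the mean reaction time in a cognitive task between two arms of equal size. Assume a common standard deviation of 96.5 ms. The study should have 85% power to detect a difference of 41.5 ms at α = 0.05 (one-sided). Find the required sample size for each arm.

78 per group

For two equal groups, n per group = 2·((z_α + z_β)·σ/δ)².
z_α = 1.645; z_β = 1.036 (power 85%).
n = 2 × (2.681 × 96.5 / 41.5)² = 2 × 38.86 = 77.72
Round up: n = 78 per group.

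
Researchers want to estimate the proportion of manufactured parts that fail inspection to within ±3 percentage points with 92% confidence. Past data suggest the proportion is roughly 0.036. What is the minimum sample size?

For a proportion with margin E = 0.03 at 92% confidence, z = 1.751.
n = p̂(1−p̂)(z/E)² = 0.036 × 0.964 × (1.751/0.03)² = 118.22
Round up: n = 119.

119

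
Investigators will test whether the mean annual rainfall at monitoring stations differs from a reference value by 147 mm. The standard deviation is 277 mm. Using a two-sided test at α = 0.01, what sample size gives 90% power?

n = 53

For a one-sample z-test, n = ((z_{α/2} + z_β)·σ/δ)².
z_{α/2} = 2.576 (two-sided α = 0.01); z_β = 1.282 (power 90% → β = 0.1).
n = (3.858 × 277 / 147)² = 52.85
Round up: n = 53.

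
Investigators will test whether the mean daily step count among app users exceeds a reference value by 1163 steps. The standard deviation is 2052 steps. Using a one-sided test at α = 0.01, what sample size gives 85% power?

n = 36

For a one-sample z-test, n = ((z_α + z_β)·σ/δ)².
z_α = 2.326 (one-sided α = 0.01); z_β = 1.036 (power 85% → β = 0.15).
n = (3.362 × 2052 / 1163)² = 35.19
Round up: n = 36.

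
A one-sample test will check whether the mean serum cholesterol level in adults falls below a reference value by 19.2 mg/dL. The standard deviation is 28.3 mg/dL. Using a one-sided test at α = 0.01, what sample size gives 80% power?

22

For a one-sample z-test, n = ((z_α + z_β)·σ/δ)².
z_α = 2.326 (one-sided α = 0.01); z_β = 0.842 (power 80% → β = 0.2).
n = (3.168 × 28.3 / 19.2)² = 21.80
Round up: n = 22.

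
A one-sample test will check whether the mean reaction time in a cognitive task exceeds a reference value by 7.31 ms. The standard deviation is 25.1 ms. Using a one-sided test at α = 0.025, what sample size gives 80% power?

For a one-sample z-test, n = ((z_α + z_β)·σ/δ)².
z_α = 1.960 (one-sided α = 0.025); z_β = 0.842 (power 80% → β = 0.2).
n = (2.802 × 25.1 / 7.31)² = 92.57
Round up: n = 93.

n = 93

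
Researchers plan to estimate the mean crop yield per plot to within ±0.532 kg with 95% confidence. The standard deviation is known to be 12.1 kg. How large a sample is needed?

For a mean, the margin of error is E = z·σ/√n, so n = (zσ/E)².
At 95% confidence, z = 1.960.
n = (1.960 × 12.1 / 0.532)² = 1987.28
Round up: n = 1988.

n = 1988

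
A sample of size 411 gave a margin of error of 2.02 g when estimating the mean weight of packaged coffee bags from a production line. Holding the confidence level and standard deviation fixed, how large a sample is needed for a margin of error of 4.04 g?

Margin of error scales as 1/√n, so n₂ = n₁·(E₁/E₂)².
n₂ = 411 × (2.02/4.04)² = 411 × 0.25 = 102.75
Round up: n₂ = 103.

n = 103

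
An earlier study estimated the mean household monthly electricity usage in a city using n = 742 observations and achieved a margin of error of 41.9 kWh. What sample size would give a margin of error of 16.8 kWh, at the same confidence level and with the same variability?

4616

Margin of error scales as 1/√n, so n₂ = n₁·(E₁/E₂)².
n₂ = 742 × (41.9/16.8)² = 742 × 6.22 = 4615.24
Round up: n₂ = 4616.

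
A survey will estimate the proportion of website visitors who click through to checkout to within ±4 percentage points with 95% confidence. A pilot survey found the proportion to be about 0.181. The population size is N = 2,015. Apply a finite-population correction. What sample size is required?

For a proportion with margin E = 0.04 at 95% confidence, z = 1.960.
n = p̂(1−p̂)(z/E)² = 0.181 × 0.819 × (1.960/0.04)² = 355.92 — call this n₀.
Finite-population correction with N = 2,015: n = n₀ / (1 + (n₀−1)/N) = 355.92 / 1.176 = 302.65
Round up: n = 303.

n = 303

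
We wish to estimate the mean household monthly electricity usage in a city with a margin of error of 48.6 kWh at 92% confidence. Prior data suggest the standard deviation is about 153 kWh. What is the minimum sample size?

For a mean, the margin of error is E = z·σ/√n, so n = (zσ/E)².
At 92% confidence, z = 1.751.
n = (1.751 × 153 / 48.6)² = 30.39
Round up: n = 31.

31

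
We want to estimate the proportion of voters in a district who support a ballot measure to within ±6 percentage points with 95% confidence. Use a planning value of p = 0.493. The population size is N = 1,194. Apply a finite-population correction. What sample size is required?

219

For a proportion with margin E = 0.06 at 95% confidence, z = 1.960.
n = p̂(1−p̂)(z/E)² = 0.493 × 0.507 × (1.960/0.06)² = 266.73 — call this n₀.
Finite-population correction with N = 1,194: n = n₀ / (1 + (n₀−1)/N) = 266.73 / 1.223 = 218.09
Round up: n = 219.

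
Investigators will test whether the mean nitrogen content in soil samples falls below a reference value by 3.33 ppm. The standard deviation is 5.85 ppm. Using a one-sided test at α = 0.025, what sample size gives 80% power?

For a one-sample z-test, n = ((z_α + z_β)·σ/δ)².
z_α = 1.960 (one-sided α = 0.025); z_β = 0.842 (power 80% → β = 0.2).
n = (2.802 × 5.85 / 3.33)² = 24.23
Round up: n = 25.

n = 25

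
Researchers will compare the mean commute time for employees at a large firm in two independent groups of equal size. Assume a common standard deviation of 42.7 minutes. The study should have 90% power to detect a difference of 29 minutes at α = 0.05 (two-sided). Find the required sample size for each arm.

46 per group

For two equal groups, n per group = 2·((z_{α/2} + z_β)·σ/δ)².
z_{α/2} = 1.960; z_β = 1.282 (power 90%).
n = 2 × (3.242 × 42.7 / 29)² = 2 × 22.79 = 45.58
Round up: n = 46 per group.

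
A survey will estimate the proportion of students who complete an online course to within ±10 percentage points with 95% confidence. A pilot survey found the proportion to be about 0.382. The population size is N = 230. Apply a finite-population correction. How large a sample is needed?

66

For a proportion with margin E = 0.1 at 95% confidence, z = 1.960.
n = p̂(1−p̂)(z/E)² = 0.382 × 0.618 × (1.960/0.1)² = 90.69 — call this n₀.
Finite-population correction with N = 230: n = n₀ / (1 + (n₀−1)/N) = 90.69 / 1.39 = 65.24
Round up: n = 66.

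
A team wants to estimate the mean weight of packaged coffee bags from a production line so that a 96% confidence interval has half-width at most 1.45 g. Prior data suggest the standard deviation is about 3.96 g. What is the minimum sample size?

For a mean, the margin of error is E = z·σ/√n, so n = (zσ/E)².
At 96% confidence, z = 2.054.
n = (2.054 × 3.96 / 1.45)² = 31.47
Round up: n = 32.

n = 32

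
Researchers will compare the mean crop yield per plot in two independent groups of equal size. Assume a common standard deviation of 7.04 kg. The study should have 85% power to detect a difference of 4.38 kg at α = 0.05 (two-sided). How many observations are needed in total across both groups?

For two equal groups, n per group = 2·((z_{α/2} + z_β)·σ/δ)².
z_{α/2} = 1.960; z_β = 1.036 (power 85%).
n = 2 × (2.996 × 7.04 / 4.38)² = 2 × 23.19 = 46.38
Round up: n = 47 per group.
Total across both groups: 2 × 47 = 94.

94 total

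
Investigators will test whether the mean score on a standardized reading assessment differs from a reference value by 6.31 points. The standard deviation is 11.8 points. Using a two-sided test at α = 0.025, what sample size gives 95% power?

For a one-sample z-test, n = ((z_{α/2} + z_β)·σ/δ)².
z_{α/2} = 2.241 (two-sided α = 0.025); z_β = 1.645 (power 95% → β = 0.05).
n = (3.886 × 11.8 / 6.31)² = 52.81
Round up: n = 53.

n = 53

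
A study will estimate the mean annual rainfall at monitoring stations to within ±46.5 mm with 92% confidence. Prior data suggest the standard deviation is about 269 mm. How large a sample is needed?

103

For a mean, the margin of error is E = z·σ/√n, so n = (zσ/E)².
At 92% confidence, z = 1.751.
n = (1.751 × 269 / 46.5)² = 102.61
Round up: n = 103.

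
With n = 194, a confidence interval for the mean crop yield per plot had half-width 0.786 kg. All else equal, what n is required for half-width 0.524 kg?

n = 437

Margin of error scales as 1/√n, so n₂ = n₁·(E₁/E₂)².
n₂ = 194 × (0.786/0.524)² = 194 × 2.25 = 436.50
Round up: n₂ = 437.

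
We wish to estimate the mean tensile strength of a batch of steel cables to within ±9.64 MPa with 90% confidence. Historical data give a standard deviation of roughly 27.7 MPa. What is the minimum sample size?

23

For a mean, the margin of error is E = z·σ/√n, so n = (zσ/E)².
At 90% confidence, z = 1.645.
n = (1.645 × 27.7 / 9.64)² = 22.34
Round up: n = 23.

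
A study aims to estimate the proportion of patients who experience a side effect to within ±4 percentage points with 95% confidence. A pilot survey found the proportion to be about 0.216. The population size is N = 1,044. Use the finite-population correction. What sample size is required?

For a proportion with margin E = 0.04 at 95% confidence, z = 1.960.
n = p̂(1−p̂)(z/E)² = 0.216 × 0.784 × (1.960/0.04)² = 406.59 — call this n₀.
Finite-population correction with N = 1,044: n = n₀ / (1 + (n₀−1)/N) = 406.59 / 1.388 = 292.93
Round up: n = 293.

n = 293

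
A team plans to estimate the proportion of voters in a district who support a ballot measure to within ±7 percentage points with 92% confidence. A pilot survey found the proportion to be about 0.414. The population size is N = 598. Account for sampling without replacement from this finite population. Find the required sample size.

For a proportion with margin E = 0.07 at 92% confidence, z = 1.751.
n = p̂(1−p̂)(z/E)² = 0.414 × 0.586 × (1.751/0.07)² = 151.80 — call this n₀.
Finite-population correction with N = 598: n = n₀ / (1 + (n₀−1)/N) = 151.80 / 1.252 = 121.25
Round up: n = 122.

122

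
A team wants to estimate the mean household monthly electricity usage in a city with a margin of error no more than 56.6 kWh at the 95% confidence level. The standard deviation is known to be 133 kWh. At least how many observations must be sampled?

n = 22

For a mean, the margin of error is E = z·σ/√n, so n = (zσ/E)².
At 95% confidence, z = 1.960.
n = (1.960 × 133 / 56.6)² = 21.21
Round up: n = 22.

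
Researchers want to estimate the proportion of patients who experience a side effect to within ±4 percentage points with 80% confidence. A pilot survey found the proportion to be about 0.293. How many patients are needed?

For a proportion with margin E = 0.04 at 80% confidence, z = 1.282.
n = p̂(1−p̂)(z/E)² = 0.293 × 0.707 × (1.282/0.04)² = 212.79
Round up: n = 213.

213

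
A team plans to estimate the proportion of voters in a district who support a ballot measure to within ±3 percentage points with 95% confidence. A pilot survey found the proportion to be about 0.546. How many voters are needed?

n = 1059

For a proportion with margin E = 0.03 at 95% confidence, z = 1.960.
n = p̂(1−p̂)(z/E)² = 0.546 × 0.454 × (1.960/0.03)² = 1058.08
Round up: n = 1059.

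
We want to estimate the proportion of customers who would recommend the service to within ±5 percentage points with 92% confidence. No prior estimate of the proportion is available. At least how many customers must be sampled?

For a proportion with margin E = 0.05 at 92% confidence, z = 1.751.
With no prior estimate, use p = 0.5, which maximizes p(1−p) at 0.25.
n = 0.25 × (z/E)² = 0.25 × (1.751/0.05)² = 306.60
Round up: n = 307.

307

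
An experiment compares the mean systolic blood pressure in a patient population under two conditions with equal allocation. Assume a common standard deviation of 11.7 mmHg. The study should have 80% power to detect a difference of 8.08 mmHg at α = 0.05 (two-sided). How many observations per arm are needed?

33 per group

For two equal groups, n per group = 2·((z_{α/2} + z_β)·σ/δ)².
z_{α/2} = 1.960; z_β = 0.842 (power 80%).
n = 2 × (2.802 × 11.7 / 8.08)² = 2 × 16.46 = 32.92
Round up: n = 33 per group.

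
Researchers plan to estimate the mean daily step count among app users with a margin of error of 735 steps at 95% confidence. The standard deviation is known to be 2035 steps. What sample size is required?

n = 30

For a mean, the margin of error is E = z·σ/√n, so n = (zσ/E)².
At 95% confidence, z = 1.960.
n = (1.960 × 2035 / 735)² = 29.45
Round up: n = 30.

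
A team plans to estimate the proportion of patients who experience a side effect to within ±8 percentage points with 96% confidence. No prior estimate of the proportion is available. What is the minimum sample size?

n = 165

For a proportion with margin E = 0.08 at 96% confidence, z = 2.054.
With no prior estimate, use p = 0.5, which maximizes p(1−p) at 0.25.
n = 0.25 × (z/E)² = 0.25 × (2.054/0.08)² = 164.80
Round up: n = 165.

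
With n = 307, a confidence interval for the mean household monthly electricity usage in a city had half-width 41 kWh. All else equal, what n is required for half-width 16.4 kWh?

Margin of error scales as 1/√n, so n₂ = n₁·(E₁/E₂)².
n₂ = 307 × (41/16.4)² = 307 × 6.25 = 1918.75
Round up: n₂ = 1919.

1919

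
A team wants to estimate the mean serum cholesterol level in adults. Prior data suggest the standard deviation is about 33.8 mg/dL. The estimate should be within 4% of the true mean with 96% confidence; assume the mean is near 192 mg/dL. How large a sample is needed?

n = 82

For a mean, the margin of error is E = z·σ/√n, so n = (zσ/E)².
At 96% confidence, z = 2.054.
E = 4% of 192 = 7.68 mg/dL.
n = (2.054 × 33.8 / 7.68)² = 81.72
Round up: n = 82.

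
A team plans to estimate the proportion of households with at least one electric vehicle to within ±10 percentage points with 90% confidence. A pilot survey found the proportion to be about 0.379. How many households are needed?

64

For a proportion with margin E = 0.1 at 90% confidence, z = 1.645.
n = p̂(1−p̂)(z/E)² = 0.379 × 0.621 × (1.645/0.1)² = 63.69
Round up: n = 64.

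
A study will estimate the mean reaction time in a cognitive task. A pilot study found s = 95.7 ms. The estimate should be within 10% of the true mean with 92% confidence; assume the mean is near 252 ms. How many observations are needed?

For a mean, the margin of error is E = z·σ/√n, so n = (zσ/E)².
At 92% confidence, z = 1.751.
E = 10% of 252 = 25.2 ms.
n = (1.751 × 95.7 / 25.2)² = 44.22
Round up: n = 45.

45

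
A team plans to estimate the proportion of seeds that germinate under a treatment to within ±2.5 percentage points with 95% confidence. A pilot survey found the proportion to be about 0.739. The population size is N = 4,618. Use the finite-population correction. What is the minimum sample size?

For a proportion with margin E = 0.025 at 95% confidence, z = 1.960.
n = p̂(1−p̂)(z/E)² = 0.739 × 0.261 × (1.960/0.025)² = 1185.54 — call this n₀.
Finite-population correction with N = 4,618: n = n₀ / (1 + (n₀−1)/N) = 1185.54 / 1.257 = 943.15
Round up: n = 944.

n = 944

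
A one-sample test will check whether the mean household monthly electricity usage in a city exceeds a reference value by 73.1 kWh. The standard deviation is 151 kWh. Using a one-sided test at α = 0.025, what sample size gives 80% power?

34

For a one-sample z-test, n = ((z_α + z_β)·σ/δ)².
z_α = 1.960 (one-sided α = 0.025); z_β = 0.842 (power 80% → β = 0.2).
n = (2.802 × 151 / 73.1)² = 33.50
Round up: n = 34.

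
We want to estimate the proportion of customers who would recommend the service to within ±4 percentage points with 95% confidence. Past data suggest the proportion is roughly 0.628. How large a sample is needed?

For a proportion with margin E = 0.04 at 95% confidence, z = 1.960.
n = p̂(1−p̂)(z/E)² = 0.628 × 0.372 × (1.960/0.04)² = 560.91
Round up: n = 561.

561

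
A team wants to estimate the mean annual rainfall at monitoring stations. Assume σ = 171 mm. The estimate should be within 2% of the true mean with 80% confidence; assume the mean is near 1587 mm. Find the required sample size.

48

For a mean, the margin of error is E = z·σ/√n, so n = (zσ/E)².
At 80% confidence, z = 1.282.
E = 2% of 1587 = 31.74 mm.
n = (1.282 × 171 / 31.74)² = 47.70
Round up: n = 48.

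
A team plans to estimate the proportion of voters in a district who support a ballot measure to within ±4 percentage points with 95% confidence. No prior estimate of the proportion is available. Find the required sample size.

For a proportion with margin E = 0.04 at 95% confidence, z = 1.960.
With no prior estimate, use p = 0.5, which maximizes p(1−p) at 0.25.
n = 0.25 × (z/E)² = 0.25 × (1.960/0.04)² = 600.25
Round up: n = 601.

n = 601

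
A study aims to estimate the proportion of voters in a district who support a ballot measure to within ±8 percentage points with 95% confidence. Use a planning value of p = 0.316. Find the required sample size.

n = 130

For a proportion with margin E = 0.08 at 95% confidence, z = 1.960.
n = p̂(1−p̂)(z/E)² = 0.316 × 0.684 × (1.960/0.08)² = 129.74
Round up: n = 130.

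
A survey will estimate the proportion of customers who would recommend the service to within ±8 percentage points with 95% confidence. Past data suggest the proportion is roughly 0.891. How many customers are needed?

59

For a proportion with margin E = 0.08 at 95% confidence, z = 1.960.
n = p̂(1−p̂)(z/E)² = 0.891 × 0.109 × (1.960/0.08)² = 58.30
Round up: n = 59.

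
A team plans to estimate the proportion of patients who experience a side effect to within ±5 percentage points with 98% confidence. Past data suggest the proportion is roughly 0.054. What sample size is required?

111

For a proportion with margin E = 0.05 at 98% confidence, z = 2.326.
n = p̂(1−p̂)(z/E)² = 0.054 × 0.946 × (2.326/0.05)² = 110.55
Round up: n = 111.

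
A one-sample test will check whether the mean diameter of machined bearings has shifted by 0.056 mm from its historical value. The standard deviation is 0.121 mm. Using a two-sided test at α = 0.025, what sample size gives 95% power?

For a one-sample z-test, n = ((z_{α/2} + z_β)·σ/δ)².
z_{α/2} = 2.241 (two-sided α = 0.025); z_β = 1.645 (power 95% → β = 0.05).
n = (3.886 × 0.121 / 0.056)² = 70.50
Round up: n = 71.

n = 71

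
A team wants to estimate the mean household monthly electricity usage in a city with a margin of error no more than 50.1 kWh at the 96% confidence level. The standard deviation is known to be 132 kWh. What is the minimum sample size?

n = 30

For a mean, the margin of error is E = z·σ/√n, so n = (zσ/E)².
At 96% confidence, z = 2.054.
n = (2.054 × 132 / 50.1)² = 29.29
Round up: n = 30.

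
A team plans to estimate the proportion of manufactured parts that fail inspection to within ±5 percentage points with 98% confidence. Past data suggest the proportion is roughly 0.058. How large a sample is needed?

For a proportion with margin E = 0.05 at 98% confidence, z = 2.326.
n = p̂(1−p̂)(z/E)² = 0.058 × 0.942 × (2.326/0.05)² = 118.24
Round up: n = 119.

n = 119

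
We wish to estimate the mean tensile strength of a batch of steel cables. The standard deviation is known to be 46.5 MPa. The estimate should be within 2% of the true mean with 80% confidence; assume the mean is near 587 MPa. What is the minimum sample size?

26

For a mean, the margin of error is E = z·σ/√n, so n = (zσ/E)².
At 80% confidence, z = 1.282.
E = 2% of 587 = 11.74 MPa.
n = (1.282 × 46.5 / 11.74)² = 25.78
Round up: n = 26.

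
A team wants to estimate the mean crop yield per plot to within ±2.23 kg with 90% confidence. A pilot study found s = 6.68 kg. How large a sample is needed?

25

For a mean, the margin of error is E = z·σ/√n, so n = (zσ/E)².
At 90% confidence, z = 1.645.
n = (1.645 × 6.68 / 2.23)² = 24.28
Round up: n = 25.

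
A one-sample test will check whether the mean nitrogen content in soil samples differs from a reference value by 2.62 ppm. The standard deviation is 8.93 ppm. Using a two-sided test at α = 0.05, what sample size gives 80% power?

For a one-sample z-test, n = ((z_{α/2} + z_β)·σ/δ)².
z_{α/2} = 1.960 (two-sided α = 0.05); z_β = 0.842 (power 80% → β = 0.2).
n = (2.802 × 8.93 / 2.62)² = 91.21
Round up: n = 92.

n = 92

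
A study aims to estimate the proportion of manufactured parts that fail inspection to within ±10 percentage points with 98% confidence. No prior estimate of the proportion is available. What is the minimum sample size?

136

For a proportion with margin E = 0.1 at 98% confidence, z = 2.326.
With no prior estimate, use p = 0.5, which maximizes p(1−p) at 0.25.
n = 0.25 × (z/E)² = 0.25 × (2.326/0.1)² = 135.26
Round up: n = 136.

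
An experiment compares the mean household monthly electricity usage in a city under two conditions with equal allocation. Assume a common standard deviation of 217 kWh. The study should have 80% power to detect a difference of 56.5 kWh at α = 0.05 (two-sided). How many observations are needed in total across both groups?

For two equal groups, n per group = 2·((z_{α/2} + z_β)·σ/δ)².
z_{α/2} = 1.960; z_β = 0.842 (power 80%).
n = 2 × (2.802 × 217 / 56.5)² = 2 × 115.81 = 231.62
Round up: n = 232 per group.
Total across both groups: 2 × 232 = 464.

464 total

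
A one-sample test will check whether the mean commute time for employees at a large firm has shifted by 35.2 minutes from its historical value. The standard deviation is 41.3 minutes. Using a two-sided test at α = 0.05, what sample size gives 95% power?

For a one-sample z-test, n = ((z_{α/2} + z_β)·σ/δ)².
z_{α/2} = 1.960 (two-sided α = 0.05); z_β = 1.645 (power 95% → β = 0.05).
n = (3.605 × 41.3 / 35.2)² = 17.89
Round up: n = 18.

18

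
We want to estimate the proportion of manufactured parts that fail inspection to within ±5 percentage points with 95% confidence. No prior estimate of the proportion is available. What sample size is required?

For a proportion with margin E = 0.05 at 95% confidence, z = 1.960.
With no prior estimate, use p = 0.5, which maximizes p(1−p) at 0.25.
n = 0.25 × (z/E)² = 0.25 × (1.960/0.05)² = 384.16
Round up: n = 385.

385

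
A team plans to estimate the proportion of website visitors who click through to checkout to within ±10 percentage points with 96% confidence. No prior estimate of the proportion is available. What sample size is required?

For a proportion with margin E = 0.1 at 96% confidence, z = 2.054.
With no prior estimate, use p = 0.5, which maximizes p(1−p) at 0.25.
n = 0.25 × (z/E)² = 0.25 × (2.054/0.1)² = 105.47
Round up: n = 106.

n = 106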